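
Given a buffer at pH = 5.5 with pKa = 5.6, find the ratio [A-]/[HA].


[A-]/[HA] = 10^(pH - pKa)
= 10^(5.5 - 5.6)
= 0.7943

0.7943


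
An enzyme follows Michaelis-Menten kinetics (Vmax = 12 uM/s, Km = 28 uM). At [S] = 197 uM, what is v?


v = Vmax * [S] / (Km + [S])
v = 12 * 197 / (28 + 197)
v = 10.5067 uM/s

10.5067 uM/s


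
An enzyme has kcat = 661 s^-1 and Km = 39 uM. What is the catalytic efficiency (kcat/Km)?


Catalytic efficiency = kcat / Km
= 661 / 39
= 16.9487 uM^-1*s^-1

16.9487 uM^-1*s^-1


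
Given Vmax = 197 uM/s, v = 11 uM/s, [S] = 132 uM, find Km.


Km = [S] * (Vmax - v) / v
Km = 132 * (197 - 11) / 11
Km = 2232.0 uM

2232.0 uM


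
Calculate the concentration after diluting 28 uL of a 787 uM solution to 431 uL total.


C2 = C1 * V1 / V2
C2 = 787 * 28 / 431
C2 = 51.1276 uM

51.1276 uM


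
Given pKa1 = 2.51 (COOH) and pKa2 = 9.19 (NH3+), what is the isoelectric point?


pI = (pKa1 + pKa2) / 2
pI = (2.51 + 9.19) / 2
pI = 5.85

5.85


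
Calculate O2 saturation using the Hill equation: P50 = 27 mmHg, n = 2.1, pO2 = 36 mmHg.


Y = pO2^n / (P50^n + pO2^n)
Y = 36^2.1 / (27^2.1 + 36^2.1)
Y = 64.66%

64.66%


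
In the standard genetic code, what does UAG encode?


Standard genetic code lookup.
Codon UAG -> Stop

Stop


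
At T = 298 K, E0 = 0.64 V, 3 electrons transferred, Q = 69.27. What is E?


E = E0 - (RT/nF) * ln(Q)
E = 0.64 - (8.314 * 298 / (3 * 96485)) * ln(69.27)
E = 0.6037 V

0.6037 V


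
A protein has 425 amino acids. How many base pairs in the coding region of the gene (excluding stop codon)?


Each amino acid = 1 codon = 3 bp
bp = 425 * 3 = 1275 bp

1275 bp


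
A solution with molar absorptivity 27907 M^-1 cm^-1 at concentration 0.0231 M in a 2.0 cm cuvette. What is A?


A = epsilon * c * l
A = 27907 * 0.0231 * 2.0
A = 1289.3034

1289.3034


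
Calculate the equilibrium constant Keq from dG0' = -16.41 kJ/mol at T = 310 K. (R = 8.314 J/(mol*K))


Keq = exp(-dG0 * 1000 / (R * T))
Keq = exp(-(-16.41) * 1000 / (8.314 * 310))
Keq = 582.3255

582.3255


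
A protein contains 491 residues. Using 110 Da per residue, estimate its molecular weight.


MW = n_residues * 110 Da
MW = 491 * 110
MW = 54010 Da

54010 Da


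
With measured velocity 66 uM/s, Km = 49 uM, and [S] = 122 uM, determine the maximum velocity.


Vmax = v * (Km + [S]) / [S]
Vmax = 66 * (49 + 122) / 122
Vmax = 92.5082 uM/s

92.5082 uM/s


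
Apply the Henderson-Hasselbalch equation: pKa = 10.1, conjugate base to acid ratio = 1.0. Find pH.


pH = pKa + log10([A-]/[HA])
pH = 10.1 + log10(1.0)
pH = 10.1

10.1


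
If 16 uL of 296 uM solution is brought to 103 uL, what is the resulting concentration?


C2 = C1 * V1 / V2
C2 = 296 * 16 / 103
C2 = 45.9806 uM

45.9806 uM


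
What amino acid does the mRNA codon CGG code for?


Standard genetic code lookup.
Codon CGG -> Arg

Arg


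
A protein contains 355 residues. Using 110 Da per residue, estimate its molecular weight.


MW = n_residues * 110 Da
MW = 355 * 110
MW = 39050 Da

39050 Da


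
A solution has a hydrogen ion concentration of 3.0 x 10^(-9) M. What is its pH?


pH = -log10([H+])
pH = -log10(3.0 x 10^(-9))
pH = 8.5229

8.5229


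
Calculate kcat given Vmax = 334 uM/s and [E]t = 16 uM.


kcat = Vmax / [E]t
kcat = 334 / 16
kcat = 20.875 s^-1

20.875 s^-1


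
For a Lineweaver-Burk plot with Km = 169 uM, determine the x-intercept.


x-intercept = -1/Km
= -1/169
= -0.0059 1/uM

-0.0059 1/uM


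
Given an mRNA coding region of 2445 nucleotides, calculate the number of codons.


codons = nucleotides / 3
codons = 2445 / 3 = 815

815


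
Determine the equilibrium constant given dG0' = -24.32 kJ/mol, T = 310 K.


Keq = exp(-dG0 * 1000 / (R * T))
Keq = exp(-(-24.32) * 1000 / (8.314 * 310))
Keq = 12532.5591

12532.5591


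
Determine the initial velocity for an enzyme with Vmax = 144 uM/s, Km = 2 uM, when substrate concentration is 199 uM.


v = Vmax * [S] / (Km + [S])
v = 144 * 199 / (2 + 199)
v = 142.5672 uM/s

142.5672 uM/s


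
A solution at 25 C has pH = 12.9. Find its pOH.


pOH = 14 - pH
pOH = 14 - 12.9
pOH = 1.1

1.1


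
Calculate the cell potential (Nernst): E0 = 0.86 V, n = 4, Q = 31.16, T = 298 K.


E = E0 - (RT/nF) * ln(Q)
E = 0.86 - (8.314 * 298 / (4 * 96485)) * ln(31.16)
E = 0.8379 V

0.8379 V


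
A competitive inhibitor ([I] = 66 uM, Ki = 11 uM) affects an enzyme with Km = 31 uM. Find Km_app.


Km_app = Km * (1 + [I]/Ki)
Km_app = 31 * (1 + 66/11)
Km_app = 217.0 uM

217.0 uM


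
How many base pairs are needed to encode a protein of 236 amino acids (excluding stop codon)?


Each amino acid = 1 codon = 3 bp
bp = 236 * 3 = 708 bp

708 bp


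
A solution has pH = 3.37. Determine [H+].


[H+] = 10^(-pH)
[H+] = 10^(-3.37)
[H+] = 4.266e-04 M

4.266e-04 M


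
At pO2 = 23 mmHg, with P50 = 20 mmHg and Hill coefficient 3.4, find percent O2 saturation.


Y = pO2^n / (P50^n + pO2^n)
Y = 23^3.4 / (20^3.4 + 23^3.4)
Y = 61.66%

61.66%


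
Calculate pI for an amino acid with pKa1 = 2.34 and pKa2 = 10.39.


pI = (pKa1 + pKa2) / 2
pI = (2.34 + 10.39) / 2
pI = 6.365

6.365


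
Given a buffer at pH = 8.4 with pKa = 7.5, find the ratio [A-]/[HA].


[A-]/[HA] = 10^(pH - pKa)
= 10^(8.4 - 7.5)
= 7.9433

7.9433


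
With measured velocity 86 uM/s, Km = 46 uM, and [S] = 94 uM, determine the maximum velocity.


Vmax = v * (Km + [S]) / [S]
Vmax = 86 * (46 + 94) / 94
Vmax = 128.0851 uM/s

128.0851 uM/s


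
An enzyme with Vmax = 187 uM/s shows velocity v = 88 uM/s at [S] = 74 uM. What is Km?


Km = [S] * (Vmax - v) / v
Km = 74 * (187 - 88) / 88
Km = 83.25 uM

83.25 uM


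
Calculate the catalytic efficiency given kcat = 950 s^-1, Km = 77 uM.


Catalytic efficiency = kcat / Km
= 950 / 77
= 12.3377 uM^-1*s^-1

12.3377 uM^-1*s^-1


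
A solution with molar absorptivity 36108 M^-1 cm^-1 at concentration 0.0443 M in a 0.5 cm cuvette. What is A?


A = epsilon * c * l
A = 36108 * 0.0443 * 0.5
A = 799.7922

799.7922


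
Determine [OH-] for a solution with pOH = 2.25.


[OH-] = 10^(-pOH)
[OH-] = 10^(-2.25)
[OH-] = 0.0056 M

0.0056 M


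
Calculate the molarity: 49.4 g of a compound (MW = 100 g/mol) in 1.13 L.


C = (mass / MW) / volume
C = (49.4 / 100) / 1.13
C = 0.4372 M

0.4372 M


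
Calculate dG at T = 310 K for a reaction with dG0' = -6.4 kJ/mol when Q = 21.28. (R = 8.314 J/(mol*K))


dG = dG0' + RT * ln(Q) / 1000
dG = -6.4 + 8.314 * 310 * ln(21.28) / 1000
dG = 1.4809 kJ/mol

1.4809 kJ/mol


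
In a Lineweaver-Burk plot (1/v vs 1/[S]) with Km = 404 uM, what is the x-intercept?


x-intercept = -1/Km
= -1/404
= -0.0025 1/uM

-0.0025 1/uM


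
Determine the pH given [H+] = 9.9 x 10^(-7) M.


pH = -log10([H+])
pH = -log10(9.9 x 10^(-7))
pH = 6.0044

6.0044


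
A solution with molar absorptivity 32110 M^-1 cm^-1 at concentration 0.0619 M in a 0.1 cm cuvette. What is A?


A = epsilon * c * l
A = 32110 * 0.0619 * 0.1
A = 198.7609

198.7609


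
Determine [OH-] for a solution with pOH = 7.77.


[OH-] = 10^(-pOH)
[OH-] = 10^(-7.77)
[OH-] = 1.698e-08 M

1.698e-08 M


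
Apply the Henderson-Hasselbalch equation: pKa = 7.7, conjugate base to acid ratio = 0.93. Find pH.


pH = pKa + log10([A-]/[HA])
pH = 7.7 + log10(0.93)
pH = 7.6685

7.6685


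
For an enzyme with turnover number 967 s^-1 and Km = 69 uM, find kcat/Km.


Catalytic efficiency = kcat / Km
= 967 / 69
= 14.0145 uM^-1*s^-1

14.0145 uM^-1*s^-1


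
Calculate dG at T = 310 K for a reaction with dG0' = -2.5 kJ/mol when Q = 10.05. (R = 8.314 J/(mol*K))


dG = dG0' + RT * ln(Q) / 1000
dG = -2.5 + 8.314 * 310 * ln(10.05) / 1000
dG = 3.4474 kJ/mol

3.4474 kJ/mol


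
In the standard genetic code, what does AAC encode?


Standard genetic code lookup.
Codon AAC -> Asn

Asn


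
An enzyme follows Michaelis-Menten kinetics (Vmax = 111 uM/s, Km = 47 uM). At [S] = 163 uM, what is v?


v = Vmax * [S] / (Km + [S])
v = 111 * 163 / (47 + 163)
v = 86.1571 uM/s

86.1571 uM/s


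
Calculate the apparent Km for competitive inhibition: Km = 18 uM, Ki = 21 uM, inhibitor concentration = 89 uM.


Km_app = Km * (1 + [I]/Ki)
Km_app = 18 * (1 + 89/21)
Km_app = 94.2857 uM

94.2857 uM


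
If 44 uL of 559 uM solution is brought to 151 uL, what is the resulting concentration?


C2 = C1 * V1 / V2
C2 = 559 * 44 / 151
C2 = 162.8874 uM

162.8874 uM


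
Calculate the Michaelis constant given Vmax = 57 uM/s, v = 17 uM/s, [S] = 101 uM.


Km = [S] * (Vmax - v) / v
Km = 101 * (57 - 17) / 17
Km = 237.6471 uM

237.6471 uM


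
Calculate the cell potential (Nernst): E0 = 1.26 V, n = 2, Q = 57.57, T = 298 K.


E = E0 - (RT/nF) * ln(Q)
E = 1.26 - (8.314 * 298 / (2 * 96485)) * ln(57.57)
E = 1.208 V

1.208 V


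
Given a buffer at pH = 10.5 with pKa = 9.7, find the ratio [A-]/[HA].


[A-]/[HA] = 10^(pH - pKa)
= 10^(10.5 - 9.7)
= 6.3096

6.3096


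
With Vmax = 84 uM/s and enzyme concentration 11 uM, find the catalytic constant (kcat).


kcat = Vmax / [E]t
kcat = 84 / 11
kcat = 7.6364 s^-1

7.6364 s^-1


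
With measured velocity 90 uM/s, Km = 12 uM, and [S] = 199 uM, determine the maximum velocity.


Vmax = v * (Km + [S]) / [S]
Vmax = 90 * (12 + 199) / 199
Vmax = 95.4271 uM/s

95.4271 uM/s


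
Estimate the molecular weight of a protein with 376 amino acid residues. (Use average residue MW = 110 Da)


MW = n_residues * 110 Da
MW = 376 * 110
MW = 41360 Da

41360 Da


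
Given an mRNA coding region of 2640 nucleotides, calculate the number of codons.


codons = nucleotides / 3
codons = 2640 / 3 = 880

880


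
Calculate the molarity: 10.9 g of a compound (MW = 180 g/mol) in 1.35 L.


C = (mass / MW) / volume
C = (10.9 / 180) / 1.35
C = 0.0449 M

0.0449 M


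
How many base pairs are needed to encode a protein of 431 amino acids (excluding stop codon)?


Each amino acid = 1 codon = 3 bp
bp = 431 * 3 = 1293 bp

1293 bp


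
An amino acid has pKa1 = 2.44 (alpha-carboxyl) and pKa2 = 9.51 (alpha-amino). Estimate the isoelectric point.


pI = (pKa1 + pKa2) / 2
pI = (2.44 + 9.51) / 2
pI = 5.975

5.975


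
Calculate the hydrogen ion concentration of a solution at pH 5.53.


[H+] = 10^(-pH)
[H+] = 10^(-5.53)
[H+] = 2.951e-06 M

2.951e-06 M


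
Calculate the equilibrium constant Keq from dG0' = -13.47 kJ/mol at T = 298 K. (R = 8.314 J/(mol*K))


Keq = exp(-dG0 * 1000 / (R * T))
Keq = exp(-(-13.47) * 1000 / (8.314 * 298))
Keq = 229.7001

229.7001


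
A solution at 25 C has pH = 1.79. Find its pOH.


pOH = 14 - pH
pOH = 14 - 1.79
pOH = 12.21

12.21


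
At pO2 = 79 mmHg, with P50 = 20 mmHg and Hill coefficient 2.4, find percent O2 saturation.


Y = pO2^n / (P50^n + pO2^n)
Y = 79^2.4 / (20^2.4 + 79^2.4)
Y = 96.43%

96.43%


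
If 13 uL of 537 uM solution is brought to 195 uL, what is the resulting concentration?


C2 = C1 * V1 / V2
C2 = 537 * 13 / 195
C2 = 35.8 uM

35.8 uM


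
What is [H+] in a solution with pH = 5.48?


[H+] = 10^(-pH)
[H+] = 10^(-5.48)
[H+] = 3.311e-06 M

3.311e-06 M


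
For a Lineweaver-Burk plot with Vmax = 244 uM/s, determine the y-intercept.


y-intercept = 1/Vmax
= 1/244
= 0.0041 s/uM

0.0041 s/uM


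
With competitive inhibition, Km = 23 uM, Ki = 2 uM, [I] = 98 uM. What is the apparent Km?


Km_app = Km * (1 + [I]/Ki)
Km_app = 23 * (1 + 98/2)
Km_app = 1150.0 uM

1150.0 uM


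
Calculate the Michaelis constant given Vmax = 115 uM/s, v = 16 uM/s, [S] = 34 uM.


Km = [S] * (Vmax - v) / v
Km = 34 * (115 - 16) / 16
Km = 210.375 uM

210.375 uM


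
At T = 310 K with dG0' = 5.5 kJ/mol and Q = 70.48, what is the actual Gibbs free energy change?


dG = dG0' + RT * ln(Q) / 1000
dG = 5.5 + 8.314 * 310 * ln(70.48) / 1000
dG = 16.4674 kJ/mol

16.4674 kJ/mol


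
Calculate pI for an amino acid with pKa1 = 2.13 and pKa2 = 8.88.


pI = (pKa1 + pKa2) / 2
pI = (2.13 + 8.88) / 2
pI = 5.505

5.505


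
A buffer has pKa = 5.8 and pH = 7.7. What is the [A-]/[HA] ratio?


[A-]/[HA] = 10^(pH - pKa)
= 10^(7.7 - 5.8)
= 79.4328

79.4328


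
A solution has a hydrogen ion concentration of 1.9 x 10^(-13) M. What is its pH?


pH = -log10([H+])
pH = -log10(1.9 x 10^(-13))
pH = 12.7212

12.7212


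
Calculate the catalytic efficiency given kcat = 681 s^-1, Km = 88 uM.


Catalytic efficiency = kcat / Km
= 681 / 88
= 7.7386 uM^-1*s^-1

7.7386 uM^-1*s^-1


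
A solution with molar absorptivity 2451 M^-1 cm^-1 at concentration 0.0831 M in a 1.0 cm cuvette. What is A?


A = epsilon * c * l
A = 2451 * 0.0831 * 1.0
A = 203.6781

203.6781


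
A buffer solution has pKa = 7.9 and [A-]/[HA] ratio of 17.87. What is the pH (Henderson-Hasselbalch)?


pH = pKa + log10([A-]/[HA])
pH = 7.9 + log10(17.87)
pH = 9.1521

9.1521


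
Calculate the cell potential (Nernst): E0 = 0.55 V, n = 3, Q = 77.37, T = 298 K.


E = E0 - (RT/nF) * ln(Q)
E = 0.55 - (8.314 * 298 / (3 * 96485)) * ln(77.37)
E = 0.5128 V

0.5128 V


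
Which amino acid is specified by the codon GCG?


Standard genetic code lookup.
Codon GCG -> Ala

Ala


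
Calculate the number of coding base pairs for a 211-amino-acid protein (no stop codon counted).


Each amino acid = 1 codon = 3 bp
bp = 211 * 3 = 633 bp

633 bp


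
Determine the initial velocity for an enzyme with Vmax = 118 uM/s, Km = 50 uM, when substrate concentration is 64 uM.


v = Vmax * [S] / (Km + [S])
v = 118 * 64 / (50 + 64)
v = 66.2456 uM/s

66.2456 uM/s


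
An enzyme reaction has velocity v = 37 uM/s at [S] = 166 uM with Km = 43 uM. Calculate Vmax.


Vmax = v * (Km + [S]) / [S]
Vmax = 37 * (43 + 166) / 166
Vmax = 46.5843 uM/s

46.5843 uM/s


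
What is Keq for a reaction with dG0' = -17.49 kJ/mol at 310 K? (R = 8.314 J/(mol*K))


Keq = exp(-dG0 * 1000 / (R * T))
Keq = exp(-(-17.49) * 1000 / (8.314 * 310))
Keq = 885.4237

885.4237


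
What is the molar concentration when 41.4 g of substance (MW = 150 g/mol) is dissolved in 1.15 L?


C = (mass / MW) / volume
C = (41.4 / 150) / 1.15
C = 0.24 M

0.24 M


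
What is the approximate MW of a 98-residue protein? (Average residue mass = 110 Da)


MW = n_residues * 110 Da
MW = 98 * 110
MW = 10780 Da

10780 Da


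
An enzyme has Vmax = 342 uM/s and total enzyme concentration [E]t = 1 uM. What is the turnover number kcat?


kcat = Vmax / [E]t
kcat = 342 / 1
kcat = 342.0 s^-1

342.0 s^-1


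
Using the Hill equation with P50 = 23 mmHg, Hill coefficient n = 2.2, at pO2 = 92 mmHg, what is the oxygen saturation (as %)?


Y = pO2^n / (P50^n + pO2^n)
Y = 92^2.2 / (23^2.2 + 92^2.2)
Y = 95.48%

95.48%


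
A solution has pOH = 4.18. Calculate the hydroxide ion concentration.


[OH-] = 10^(-pOH)
[OH-] = 10^(-4.18)
[OH-] = 6.607e-05 M

6.607e-05 M


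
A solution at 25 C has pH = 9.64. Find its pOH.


pOH = 14 - pH
pOH = 14 - 9.64
pOH = 4.36

4.36


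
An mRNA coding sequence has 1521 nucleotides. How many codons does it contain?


codons = nucleotides / 3
codons = 1521 / 3 = 507

507


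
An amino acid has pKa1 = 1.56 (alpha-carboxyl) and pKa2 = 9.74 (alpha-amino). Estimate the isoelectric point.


pI = (pKa1 + pKa2) / 2
pI = (1.56 + 9.74) / 2
pI = 5.65

5.65


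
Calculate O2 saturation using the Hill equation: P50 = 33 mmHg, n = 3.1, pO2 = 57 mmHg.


Y = pO2^n / (P50^n + pO2^n)
Y = 57^3.1 / (33^3.1 + 57^3.1)
Y = 84.48%

84.48%


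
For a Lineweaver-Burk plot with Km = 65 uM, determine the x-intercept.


x-intercept = -1/Km
= -1/65
= -0.0154 1/uM

-0.0154 1/uM


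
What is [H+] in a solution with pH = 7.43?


[H+] = 10^(-pH)
[H+] = 10^(-7.43)
[H+] = 3.715e-08 M

3.715e-08 M


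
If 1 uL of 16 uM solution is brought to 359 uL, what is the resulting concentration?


C2 = C1 * V1 / V2
C2 = 16 * 1 / 359
C2 = 0.0446 uM

0.0446 uM


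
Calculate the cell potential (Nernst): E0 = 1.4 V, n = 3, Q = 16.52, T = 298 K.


E = E0 - (RT/nF) * ln(Q)
E = 1.4 - (8.314 * 298 / (3 * 96485)) * ln(16.52)
E = 1.376 V

1.376 V


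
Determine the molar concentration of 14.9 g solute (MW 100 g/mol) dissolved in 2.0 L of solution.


C = (mass / MW) / volume
C = (14.9 / 100) / 2.0
C = 0.0745 M

0.0745 M


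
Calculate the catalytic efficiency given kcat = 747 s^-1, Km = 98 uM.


Catalytic efficiency = kcat / Km
= 747 / 98
= 7.6224 uM^-1*s^-1

7.6224 uM^-1*s^-1


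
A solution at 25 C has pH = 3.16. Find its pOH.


pOH = 14 - pH
pOH = 14 - 3.16
pOH = 10.84

10.84


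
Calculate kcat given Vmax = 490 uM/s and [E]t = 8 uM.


kcat = Vmax / [E]t
kcat = 490 / 8
kcat = 61.25 s^-1

61.25 s^-1


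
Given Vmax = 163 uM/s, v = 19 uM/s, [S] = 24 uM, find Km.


Km = [S] * (Vmax - v) / v
Km = 24 * (163 - 19) / 19
Km = 181.8947 uM

181.8947 uM


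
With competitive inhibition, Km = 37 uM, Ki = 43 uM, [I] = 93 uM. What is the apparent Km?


Km_app = Km * (1 + [I]/Ki)
Km_app = 37 * (1 + 93/43)
Km_app = 117.0233 uM

117.0233 uM


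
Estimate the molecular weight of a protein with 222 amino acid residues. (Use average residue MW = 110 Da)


MW = n_residues * 110 Da
MW = 222 * 110
MW = 24420 Da

24420 Da


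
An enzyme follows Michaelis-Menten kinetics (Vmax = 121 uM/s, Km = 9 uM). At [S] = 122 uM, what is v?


v = Vmax * [S] / (Km + [S])
v = 121 * 122 / (9 + 122)
v = 112.687 uM/s

112.687 uM/s


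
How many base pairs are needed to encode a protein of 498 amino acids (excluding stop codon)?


Each amino acid = 1 codon = 3 bp
bp = 498 * 3 = 1494 bp

1494 bp


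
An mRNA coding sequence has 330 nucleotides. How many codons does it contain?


codons = nucleotides / 3
codons = 330 / 3 = 110

110


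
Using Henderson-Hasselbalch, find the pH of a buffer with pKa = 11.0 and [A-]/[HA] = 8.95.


pH = pKa + log10([A-]/[HA])
pH = 11.0 + log10(8.95)
pH = 11.9518

11.9518


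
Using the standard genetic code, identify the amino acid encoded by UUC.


Standard genetic code lookup.
Codon UUC -> Phe

Phe


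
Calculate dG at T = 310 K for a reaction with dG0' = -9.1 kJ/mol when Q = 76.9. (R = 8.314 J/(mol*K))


dG = dG0' + RT * ln(Q) / 1000
dG = -9.1 + 8.314 * 310 * ln(76.9) / 1000
dG = 2.0921 kJ/mol

2.0921 kJ/mol


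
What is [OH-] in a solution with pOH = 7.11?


[OH-] = 10^(-pOH)
[OH-] = 10^(-7.11)
[OH-] = 7.762e-08 M

7.762e-08 M


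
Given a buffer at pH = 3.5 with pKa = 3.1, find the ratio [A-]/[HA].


[A-]/[HA] = 10^(pH - pKa)
= 10^(3.5 - 3.1)
= 2.5119

2.5119


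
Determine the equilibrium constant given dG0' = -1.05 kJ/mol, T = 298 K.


Keq = exp(-dG0 * 1000 / (R * T))
Keq = exp(-(-1.05) * 1000 / (8.314 * 298))
Keq = 1.5278

1.5278


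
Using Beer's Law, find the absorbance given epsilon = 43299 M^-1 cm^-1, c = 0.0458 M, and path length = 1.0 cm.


A = epsilon * c * l
A = 43299 * 0.0458 * 1.0
A = 1983.0942

1983.0942


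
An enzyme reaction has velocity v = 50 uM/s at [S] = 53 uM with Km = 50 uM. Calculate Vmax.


Vmax = v * (Km + [S]) / [S]
Vmax = 50 * (50 + 53) / 53
Vmax = 97.1698 uM/s

97.1698 uM/s


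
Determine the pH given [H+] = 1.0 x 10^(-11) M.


pH = -log10([H+])
pH = -log10(1.0 x 10^(-11))
pH = 11.0

11.0


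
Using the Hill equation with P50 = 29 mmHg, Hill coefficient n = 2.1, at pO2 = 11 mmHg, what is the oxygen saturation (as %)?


Y = pO2^n / (P50^n + pO2^n)
Y = 11^2.1 / (29^2.1 + 11^2.1)
Y = 11.55%

11.55%


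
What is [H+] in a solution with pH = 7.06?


[H+] = 10^(-pH)
[H+] = 10^(-7.06)
[H+] = 8.710e-08 M

8.710e-08 M


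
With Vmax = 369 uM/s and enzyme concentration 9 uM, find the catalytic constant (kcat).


kcat = Vmax / [E]t
kcat = 369 / 9
kcat = 41.0 s^-1

41.0 s^-1


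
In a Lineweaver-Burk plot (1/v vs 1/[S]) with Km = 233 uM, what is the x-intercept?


x-intercept = -1/Km
= -1/233
= -0.0043 1/uM

-0.0043 1/uM


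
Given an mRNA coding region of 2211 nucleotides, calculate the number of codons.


codons = nucleotides / 3
codons = 2211 / 3 = 737

737


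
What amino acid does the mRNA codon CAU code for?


Standard genetic code lookup.
Codon CAU -> His

His


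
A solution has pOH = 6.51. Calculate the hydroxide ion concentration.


[OH-] = 10^(-pOH)
[OH-] = 10^(-6.51)
[OH-] = 3.090e-07 M

3.090e-07 M


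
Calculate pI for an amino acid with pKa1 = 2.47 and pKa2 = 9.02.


pI = (pKa1 + pKa2) / 2
pI = (2.47 + 9.02) / 2
pI = 5.745

5.745


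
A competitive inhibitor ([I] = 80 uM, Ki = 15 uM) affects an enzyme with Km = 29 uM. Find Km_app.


Km_app = Km * (1 + [I]/Ki)
Km_app = 29 * (1 + 80/15)
Km_app = 183.6667 uM

183.6667 uM


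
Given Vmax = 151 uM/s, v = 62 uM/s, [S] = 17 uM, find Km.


Km = [S] * (Vmax - v) / v
Km = 17 * (151 - 62) / 62
Km = 24.4032 uM

24.4032 uM


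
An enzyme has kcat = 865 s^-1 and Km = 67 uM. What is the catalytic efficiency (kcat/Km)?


Catalytic efficiency = kcat / Km
= 865 / 67
= 12.9104 uM^-1*s^-1

12.9104 uM^-1*s^-1


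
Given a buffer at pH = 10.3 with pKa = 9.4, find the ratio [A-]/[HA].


[A-]/[HA] = 10^(pH - pKa)
= 10^(10.3 - 9.4)
= 7.9433

7.9433


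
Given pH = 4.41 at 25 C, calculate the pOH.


pOH = 14 - pH
pOH = 14 - 4.41
pOH = 9.59

9.59


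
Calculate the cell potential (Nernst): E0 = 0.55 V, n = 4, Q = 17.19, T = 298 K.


E = E0 - (RT/nF) * ln(Q)
E = 0.55 - (8.314 * 298 / (4 * 96485)) * ln(17.19)
E = 0.5317 V

0.5317 V


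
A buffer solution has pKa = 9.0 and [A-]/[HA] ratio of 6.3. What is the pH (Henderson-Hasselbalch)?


pH = pKa + log10([A-]/[HA])
pH = 9.0 + log10(6.3)
pH = 9.7993

9.7993


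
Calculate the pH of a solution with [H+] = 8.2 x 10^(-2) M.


pH = -log10([H+])
pH = -log10(8.2 x 10^(-2))
pH = 1.0862

1.0862


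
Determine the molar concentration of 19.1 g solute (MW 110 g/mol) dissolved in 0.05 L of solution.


C = (mass / MW) / volume
C = (19.1 / 110) / 0.05
C = 3.4727 M

3.4727 M


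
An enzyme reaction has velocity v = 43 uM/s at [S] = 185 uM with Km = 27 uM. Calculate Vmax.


Vmax = v * (Km + [S]) / [S]
Vmax = 43 * (27 + 185) / 185
Vmax = 49.2757 uM/s

49.2757 uM/s


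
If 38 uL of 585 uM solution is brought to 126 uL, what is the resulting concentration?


C2 = C1 * V1 / V2
C2 = 585 * 38 / 126
C2 = 176.4286 uM

176.4286 uM


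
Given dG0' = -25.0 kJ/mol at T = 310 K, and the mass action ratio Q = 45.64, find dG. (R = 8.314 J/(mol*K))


dG = dG0' + RT * ln(Q) / 1000
dG = -25.0 + 8.314 * 310 * ln(45.64) / 1000
dG = -15.1525 kJ/mol

-15.1525 kJ/mol


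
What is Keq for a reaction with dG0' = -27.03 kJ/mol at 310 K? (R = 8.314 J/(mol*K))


Keq = exp(-dG0 * 1000 / (R * T))
Keq = exp(-(-27.03) * 1000 / (8.314 * 310))
Keq = 35866.4264

35866.4264


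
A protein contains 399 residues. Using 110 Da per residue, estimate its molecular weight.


MW = n_residues * 110 Da
MW = 399 * 110
MW = 43890 Da

43890 Da


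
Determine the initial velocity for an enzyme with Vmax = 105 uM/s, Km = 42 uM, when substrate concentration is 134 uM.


v = Vmax * [S] / (Km + [S])
v = 105 * 134 / (42 + 134)
v = 79.9432 uM/s

79.9432 uM/s


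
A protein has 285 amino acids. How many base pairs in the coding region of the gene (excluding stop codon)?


Each amino acid = 1 codon = 3 bp
bp = 285 * 3 = 855 bp

855 bp


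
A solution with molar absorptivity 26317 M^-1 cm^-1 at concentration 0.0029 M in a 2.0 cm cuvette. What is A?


A = epsilon * c * l
A = 26317 * 0.0029 * 2.0
A = 152.6386

152.6386


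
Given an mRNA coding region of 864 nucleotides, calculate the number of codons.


codons = nucleotides / 3
codons = 864 / 3 = 288

288


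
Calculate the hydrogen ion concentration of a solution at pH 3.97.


[H+] = 10^(-pH)
[H+] = 10^(-3.97)
[H+] = 1.072e-04 M

1.072e-04 M


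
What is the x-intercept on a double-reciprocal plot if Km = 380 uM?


x-intercept = -1/Km
= -1/380
= -0.0026 1/uM

-0.0026 1/uM


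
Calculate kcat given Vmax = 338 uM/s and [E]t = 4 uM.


kcat = Vmax / [E]t
kcat = 338 / 4
kcat = 84.5 s^-1

84.5 s^-1


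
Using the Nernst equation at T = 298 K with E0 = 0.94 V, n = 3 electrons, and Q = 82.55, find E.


E = E0 - (RT/nF) * ln(Q)
E = 0.94 - (8.314 * 298 / (3 * 96485)) * ln(82.55)
E = 0.9022 V

0.9022 V


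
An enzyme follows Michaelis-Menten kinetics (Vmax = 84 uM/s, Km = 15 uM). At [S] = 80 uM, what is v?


v = Vmax * [S] / (Km + [S])
v = 84 * 80 / (15 + 80)
v = 70.7368 uM/s

70.7368 uM/s


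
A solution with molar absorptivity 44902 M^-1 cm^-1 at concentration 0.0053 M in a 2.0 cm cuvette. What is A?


A = epsilon * c * l
A = 44902 * 0.0053 * 2.0
A = 475.9612

475.9612


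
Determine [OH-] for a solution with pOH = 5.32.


[OH-] = 10^(-pOH)
[OH-] = 10^(-5.32)
[OH-] = 4.786e-06 M

4.786e-06 M


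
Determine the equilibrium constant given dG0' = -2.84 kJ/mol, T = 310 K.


Keq = exp(-dG0 * 1000 / (R * T))
Keq = exp(-(-2.84) * 1000 / (8.314 * 310))
Keq = 3.0099

3.0099


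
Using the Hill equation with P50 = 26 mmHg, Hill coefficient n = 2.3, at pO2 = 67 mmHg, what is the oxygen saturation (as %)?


Y = pO2^n / (P50^n + pO2^n)
Y = 67^2.3 / (26^2.3 + 67^2.3)
Y = 89.82%

89.82%


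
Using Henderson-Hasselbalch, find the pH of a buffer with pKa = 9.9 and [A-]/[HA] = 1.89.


pH = pKa + log10([A-]/[HA])
pH = 9.9 + log10(1.89)
pH = 10.1765

10.1765


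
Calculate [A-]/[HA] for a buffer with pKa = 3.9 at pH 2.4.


[A-]/[HA] = 10^(pH - pKa)
= 10^(2.4 - 3.9)
= 0.0316

0.0316


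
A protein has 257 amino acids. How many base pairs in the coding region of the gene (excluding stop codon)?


Each amino acid = 1 codon = 3 bp
bp = 257 * 3 = 771 bp

771 bp


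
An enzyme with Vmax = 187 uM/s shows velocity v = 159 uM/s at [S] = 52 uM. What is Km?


Km = [S] * (Vmax - v) / v
Km = 52 * (187 - 159) / 159
Km = 9.1572 uM

9.1572 uM


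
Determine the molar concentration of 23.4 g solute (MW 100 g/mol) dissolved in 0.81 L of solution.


C = (mass / MW) / volume
C = (23.4 / 100) / 0.81
C = 0.2889 M

0.2889 M


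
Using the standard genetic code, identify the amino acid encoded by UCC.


Standard genetic code lookup.
Codon UCC -> Ser

Ser


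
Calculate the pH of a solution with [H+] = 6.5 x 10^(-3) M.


pH = -log10([H+])
pH = -log10(6.5 x 10^(-3))
pH = 2.1871

2.1871


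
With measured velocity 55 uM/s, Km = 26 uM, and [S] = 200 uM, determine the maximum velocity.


Vmax = v * (Km + [S]) / [S]
Vmax = 55 * (26 + 200) / 200
Vmax = 62.15 uM/s

62.15 uM/s


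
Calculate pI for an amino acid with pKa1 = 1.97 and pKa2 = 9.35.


pI = (pKa1 + pKa2) / 2
pI = (1.97 + 9.35) / 2
pI = 5.66

5.66


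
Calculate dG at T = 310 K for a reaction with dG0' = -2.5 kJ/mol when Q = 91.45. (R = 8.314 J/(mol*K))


dG = dG0' + RT * ln(Q) / 1000
dG = -2.5 + 8.314 * 310 * ln(91.45) / 1000
dG = 9.1387 kJ/mol

9.1387 kJ/mol


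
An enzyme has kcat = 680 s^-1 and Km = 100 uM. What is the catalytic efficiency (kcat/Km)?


Catalytic efficiency = kcat / Km
= 680 / 100
= 6.8 uM^-1*s^-1

6.8 uM^-1*s^-1


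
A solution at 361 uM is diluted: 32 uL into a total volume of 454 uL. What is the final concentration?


C2 = C1 * V1 / V2
C2 = 361 * 32 / 454
C2 = 25.4449 uM

25.4449 uM


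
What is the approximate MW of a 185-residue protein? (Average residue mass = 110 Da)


MW = n_residues * 110 Da
MW = 185 * 110
MW = 20350 Da

20350 Da


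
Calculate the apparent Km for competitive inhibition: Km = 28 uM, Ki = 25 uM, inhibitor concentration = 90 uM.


Km_app = Km * (1 + [I]/Ki)
Km_app = 28 * (1 + 90/25)
Km_app = 128.8 uM

128.8 uM


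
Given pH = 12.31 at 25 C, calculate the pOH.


pOH = 14 - pH
pOH = 14 - 12.31
pOH = 1.69

1.69


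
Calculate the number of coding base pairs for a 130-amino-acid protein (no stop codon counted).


Each amino acid = 1 codon = 3 bp
bp = 130 * 3 = 390 bp

390 bp


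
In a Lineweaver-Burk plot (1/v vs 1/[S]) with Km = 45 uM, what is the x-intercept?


x-intercept = -1/Km
= -1/45
= -0.0222 1/uM

-0.0222 1/uM


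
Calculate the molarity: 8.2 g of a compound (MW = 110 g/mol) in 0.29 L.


C = (mass / MW) / volume
C = (8.2 / 110) / 0.29
C = 0.2571 M

0.2571 M


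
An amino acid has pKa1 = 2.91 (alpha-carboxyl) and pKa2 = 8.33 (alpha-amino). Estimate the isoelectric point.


pI = (pKa1 + pKa2) / 2
pI = (2.91 + 8.33) / 2
pI = 5.62

5.62


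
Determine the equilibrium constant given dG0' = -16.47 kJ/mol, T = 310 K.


Keq = exp(-dG0 * 1000 / (R * T))
Keq = exp(-(-16.47) * 1000 / (8.314 * 310))
Keq = 596.041

596.041


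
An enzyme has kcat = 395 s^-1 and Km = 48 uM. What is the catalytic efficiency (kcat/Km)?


Catalytic efficiency = kcat / Km
= 395 / 48
= 8.2292 uM^-1*s^-1

8.2292 uM^-1*s^-1


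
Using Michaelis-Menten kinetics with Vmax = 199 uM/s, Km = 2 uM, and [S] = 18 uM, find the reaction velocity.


v = Vmax * [S] / (Km + [S])
v = 199 * 18 / (2 + 18)
v = 179.1 uM/s

179.1 uM/s


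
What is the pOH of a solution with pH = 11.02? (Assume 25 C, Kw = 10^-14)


pOH = 14 - pH
pOH = 14 - 11.02
pOH = 2.98

2.98


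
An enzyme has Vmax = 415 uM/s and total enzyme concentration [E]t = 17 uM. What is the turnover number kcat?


kcat = Vmax / [E]t
kcat = 415 / 17
kcat = 24.4118 s^-1

24.4118 s^-1


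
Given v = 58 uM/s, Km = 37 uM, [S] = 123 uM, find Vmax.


Vmax = v * (Km + [S]) / [S]
Vmax = 58 * (37 + 123) / 123
Vmax = 75.4472 uM/s

75.4472 uM/s


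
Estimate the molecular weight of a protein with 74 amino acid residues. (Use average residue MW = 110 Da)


MW = n_residues * 110 Da
MW = 74 * 110
MW = 8140 Da

8140 Da


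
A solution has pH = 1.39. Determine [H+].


[H+] = 10^(-pH)
[H+] = 10^(-1.39)
[H+] = 0.0407 M

0.0407 M


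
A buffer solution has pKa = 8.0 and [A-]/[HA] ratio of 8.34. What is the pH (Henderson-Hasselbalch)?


pH = pKa + log10([A-]/[HA])
pH = 8.0 + log10(8.34)
pH = 8.9212

8.9212


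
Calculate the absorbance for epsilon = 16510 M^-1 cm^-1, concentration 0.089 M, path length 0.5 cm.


A = epsilon * c * l
A = 16510 * 0.089 * 0.5
A = 734.695

734.695


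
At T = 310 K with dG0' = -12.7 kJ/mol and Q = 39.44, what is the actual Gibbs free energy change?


dG = dG0' + RT * ln(Q) / 1000
dG = -12.7 + 8.314 * 310 * ln(39.44) / 1000
dG = -3.2288 kJ/mol

-3.2288 kJ/mol


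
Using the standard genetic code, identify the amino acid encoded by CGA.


Standard genetic code lookup.
Codon CGA -> Arg

Arg


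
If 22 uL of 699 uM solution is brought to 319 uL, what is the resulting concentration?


C2 = C1 * V1 / V2
C2 = 699 * 22 / 319
C2 = 48.2069 uM

48.2069 uM


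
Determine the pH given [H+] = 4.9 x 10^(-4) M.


pH = -log10([H+])
pH = -log10(4.9 x 10^(-4))
pH = 3.3098

3.3098


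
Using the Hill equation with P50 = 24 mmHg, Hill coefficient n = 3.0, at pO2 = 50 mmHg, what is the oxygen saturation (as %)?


Y = pO2^n / (P50^n + pO2^n)
Y = 50^3.0 / (24^3.0 + 50^3.0)
Y = 90.04%

90.04%


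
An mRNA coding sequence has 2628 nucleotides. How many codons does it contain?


codons = nucleotides / 3
codons = 2628 / 3 = 876

876


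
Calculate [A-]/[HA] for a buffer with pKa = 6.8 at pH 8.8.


[A-]/[HA] = 10^(pH - pKa)
= 10^(8.8 - 6.8)
= 100.0

100.0


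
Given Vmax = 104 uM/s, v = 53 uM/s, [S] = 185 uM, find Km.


Km = [S] * (Vmax - v) / v
Km = 185 * (104 - 53) / 53
Km = 178.0189 uM

178.0189 uM


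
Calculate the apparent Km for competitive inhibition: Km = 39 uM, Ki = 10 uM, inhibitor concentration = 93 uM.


Km_app = Km * (1 + [I]/Ki)
Km_app = 39 * (1 + 93/10)
Km_app = 401.7 uM

401.7 uM


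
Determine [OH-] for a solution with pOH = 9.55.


[OH-] = 10^(-pOH)
[OH-] = 10^(-9.55)
[OH-] = 2.818e-10 M

2.818e-10 M


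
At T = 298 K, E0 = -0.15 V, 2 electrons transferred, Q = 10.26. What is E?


E = E0 - (RT/nF) * ln(Q)
E = -0.15 - (8.314 * 298 / (2 * 96485)) * ln(10.26)
E = -0.1799 V

-0.1799 V


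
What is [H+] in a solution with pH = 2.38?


[H+] = 10^(-pH)
[H+] = 10^(-2.38)
[H+] = 0.0042 M

0.0042 M


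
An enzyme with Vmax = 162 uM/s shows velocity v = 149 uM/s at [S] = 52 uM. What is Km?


Km = [S] * (Vmax - v) / v
Km = 52 * (162 - 149) / 149
Km = 4.5369 uM

4.5369 uM


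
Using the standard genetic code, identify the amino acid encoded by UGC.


Standard genetic code lookup.
Codon UGC -> Cys

Cys


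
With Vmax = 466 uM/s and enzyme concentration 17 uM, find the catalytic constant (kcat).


kcat = Vmax / [E]t
kcat = 466 / 17
kcat = 27.4118 s^-1

27.4118 s^-1


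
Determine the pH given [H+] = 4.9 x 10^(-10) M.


pH = -log10([H+])
pH = -log10(4.9 x 10^(-10))
pH = 9.3098

9.3098


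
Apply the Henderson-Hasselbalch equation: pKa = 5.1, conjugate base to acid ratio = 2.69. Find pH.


pH = pKa + log10([A-]/[HA])
pH = 5.1 + log10(2.69)
pH = 5.5298

5.5298


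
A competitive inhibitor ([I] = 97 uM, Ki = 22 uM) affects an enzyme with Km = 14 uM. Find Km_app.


Km_app = Km * (1 + [I]/Ki)
Km_app = 14 * (1 + 97/22)
Km_app = 75.7273 uM

75.7273 uM


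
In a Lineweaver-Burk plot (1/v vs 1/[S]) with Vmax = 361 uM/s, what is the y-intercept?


y-intercept = 1/Vmax
= 1/361
= 0.0028 s/uM

0.0028 s/uM


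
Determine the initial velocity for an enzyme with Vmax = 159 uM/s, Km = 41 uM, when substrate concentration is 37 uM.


v = Vmax * [S] / (Km + [S])
v = 159 * 37 / (41 + 37)
v = 75.4231 uM/s

75.4231 uM/s


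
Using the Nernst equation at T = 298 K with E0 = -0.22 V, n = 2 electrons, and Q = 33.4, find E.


E = E0 - (RT/nF) * ln(Q)
E = -0.22 - (8.314 * 298 / (2 * 96485)) * ln(33.4)
E = -0.265 V

-0.265 V


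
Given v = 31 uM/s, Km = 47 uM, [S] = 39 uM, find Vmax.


Vmax = v * (Km + [S]) / [S]
Vmax = 31 * (47 + 39) / 39
Vmax = 68.359 uM/s

68.359 uM/s


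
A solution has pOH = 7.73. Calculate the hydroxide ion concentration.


[OH-] = 10^(-pOH)
[OH-] = 10^(-7.73)
[OH-] = 1.862e-08 M

1.862e-08 M


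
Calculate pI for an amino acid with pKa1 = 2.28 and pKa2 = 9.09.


pI = (pKa1 + pKa2) / 2
pI = (2.28 + 9.09) / 2
pI = 5.685

5.685


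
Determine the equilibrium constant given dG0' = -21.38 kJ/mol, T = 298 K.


Keq = exp(-dG0 * 1000 / (R * T))
Keq = exp(-(-21.38) * 1000 / (8.314 * 298))
Keq = 5593.8117

5593.8117


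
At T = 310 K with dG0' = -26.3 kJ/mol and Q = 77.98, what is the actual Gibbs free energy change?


dG = dG0' + RT * ln(Q) / 1000
dG = -26.3 + 8.314 * 310 * ln(77.98) / 1000
dG = -15.0719 kJ/mol

-15.0719 kJ/mol


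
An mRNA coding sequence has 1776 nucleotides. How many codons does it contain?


codons = nucleotides / 3
codons = 1776 / 3 = 592

592


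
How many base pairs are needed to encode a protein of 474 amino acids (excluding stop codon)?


Each amino acid = 1 codon = 3 bp
bp = 474 * 3 = 1422 bp

1422 bp


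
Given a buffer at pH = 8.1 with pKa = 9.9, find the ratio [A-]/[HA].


[A-]/[HA] = 10^(pH - pKa)
= 10^(8.1 - 9.9)
= 0.0158

0.0158


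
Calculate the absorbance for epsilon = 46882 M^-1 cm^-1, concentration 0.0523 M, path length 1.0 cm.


A = epsilon * c * l
A = 46882 * 0.0523 * 1.0
A = 2451.9286

2451.9286


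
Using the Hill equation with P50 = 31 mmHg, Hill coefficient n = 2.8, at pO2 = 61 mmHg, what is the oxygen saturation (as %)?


Y = pO2^n / (P50^n + pO2^n)
Y = 61^2.8 / (31^2.8 + 61^2.8)
Y = 86.94%

86.94%


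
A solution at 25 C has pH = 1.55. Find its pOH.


pOH = 14 - pH
pOH = 14 - 1.55
pOH = 12.45

12.45


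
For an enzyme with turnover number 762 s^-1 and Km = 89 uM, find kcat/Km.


Catalytic efficiency = kcat / Km
= 762 / 89
= 8.5618 uM^-1*s^-1

8.5618 uM^-1*s^-1


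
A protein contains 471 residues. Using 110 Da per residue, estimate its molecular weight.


MW = n_residues * 110 Da
MW = 471 * 110
MW = 51810 Da

51810 Da


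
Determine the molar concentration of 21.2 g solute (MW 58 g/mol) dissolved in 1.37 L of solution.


C = (mass / MW) / volume
C = (21.2 / 58) / 1.37
C = 0.2668 M

0.2668 M


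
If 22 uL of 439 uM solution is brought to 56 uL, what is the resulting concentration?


C2 = C1 * V1 / V2
C2 = 439 * 22 / 56
C2 = 172.4643 uM

172.4643 uM


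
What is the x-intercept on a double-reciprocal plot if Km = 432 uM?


x-intercept = -1/Km
= -1/432
= -0.0023 1/uM

-0.0023 1/uM


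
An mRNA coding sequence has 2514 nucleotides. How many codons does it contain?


codons = nucleotides / 3
codons = 2514 / 3 = 838

838


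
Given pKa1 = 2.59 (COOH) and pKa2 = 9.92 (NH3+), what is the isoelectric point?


pI = (pKa1 + pKa2) / 2
pI = (2.59 + 9.92) / 2
pI = 6.255

6.255


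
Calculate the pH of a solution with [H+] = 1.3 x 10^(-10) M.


pH = -log10([H+])
pH = -log10(1.3 x 10^(-10))
pH = 9.8861

9.8861


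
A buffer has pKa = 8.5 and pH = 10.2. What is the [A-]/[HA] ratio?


[A-]/[HA] = 10^(pH - pKa)
= 10^(10.2 - 8.5)
= 50.1187

50.1187


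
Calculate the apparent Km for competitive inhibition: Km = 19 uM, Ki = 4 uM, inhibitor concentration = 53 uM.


Km_app = Km * (1 + [I]/Ki)
Km_app = 19 * (1 + 53/4)
Km_app = 270.75 uM

270.75 uM


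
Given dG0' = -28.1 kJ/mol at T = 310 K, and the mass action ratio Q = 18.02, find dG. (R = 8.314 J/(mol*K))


dG = dG0' + RT * ln(Q) / 1000
dG = -28.1 + 8.314 * 310 * ln(18.02) / 1000
dG = -20.6477 kJ/mol

-20.6477 kJ/mol


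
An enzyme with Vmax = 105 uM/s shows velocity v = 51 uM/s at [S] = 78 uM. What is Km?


Km = [S] * (Vmax - v) / v
Km = 78 * (105 - 51) / 51
Km = 82.5882 uM

82.5882 uM


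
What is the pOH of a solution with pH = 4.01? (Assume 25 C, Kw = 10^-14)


pOH = 14 - pH
pOH = 14 - 4.01
pOH = 9.99

9.99


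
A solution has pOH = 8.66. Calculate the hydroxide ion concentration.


[OH-] = 10^(-pOH)
[OH-] = 10^(-8.66)
[OH-] = 2.188e-09 M

2.188e-09 M


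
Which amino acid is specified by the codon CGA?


Standard genetic code lookup.
Codon CGA -> Arg

Arg


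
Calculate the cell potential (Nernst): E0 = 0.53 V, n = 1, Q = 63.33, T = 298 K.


E = E0 - (RT/nF) * ln(Q)
E = 0.53 - (8.314 * 298 / (1 * 96485)) * ln(63.33)
E = 0.4235 V

0.4235 V


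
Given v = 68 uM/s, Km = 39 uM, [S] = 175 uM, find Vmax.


Vmax = v * (Km + [S]) / [S]
Vmax = 68 * (39 + 175) / 175
Vmax = 83.1543 uM/s

83.1543 uM/s


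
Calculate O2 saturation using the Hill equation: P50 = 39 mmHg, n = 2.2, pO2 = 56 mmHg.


Y = pO2^n / (P50^n + pO2^n)
Y = 56^2.2 / (39^2.2 + 56^2.2)
Y = 68.91%

68.91%


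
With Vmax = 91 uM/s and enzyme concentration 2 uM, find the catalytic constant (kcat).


kcat = Vmax / [E]t
kcat = 91 / 2
kcat = 45.5 s^-1

45.5 s^-1


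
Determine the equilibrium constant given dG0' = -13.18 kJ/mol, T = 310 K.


Keq = exp(-dG0 * 1000 / (R * T))
Keq = exp(-(-13.18) * 1000 / (8.314 * 310))
Keq = 166.301

166.301


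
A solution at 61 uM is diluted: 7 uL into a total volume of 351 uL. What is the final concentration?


C2 = C1 * V1 / V2
C2 = 61 * 7 / 351
C2 = 1.2165 uM

1.2165 uM


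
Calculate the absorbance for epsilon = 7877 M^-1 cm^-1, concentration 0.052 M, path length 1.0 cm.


A = epsilon * c * l
A = 7877 * 0.052 * 1.0
A = 409.604

409.604


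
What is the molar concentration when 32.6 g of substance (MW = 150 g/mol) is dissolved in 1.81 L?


C = (mass / MW) / volume
C = (32.6 / 150) / 1.81
C = 0.1201 M

0.1201 M


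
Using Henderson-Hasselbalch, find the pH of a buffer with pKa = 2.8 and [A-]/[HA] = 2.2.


pH = pKa + log10([A-]/[HA])
pH = 2.8 + log10(2.2)
pH = 3.1424

3.1424
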